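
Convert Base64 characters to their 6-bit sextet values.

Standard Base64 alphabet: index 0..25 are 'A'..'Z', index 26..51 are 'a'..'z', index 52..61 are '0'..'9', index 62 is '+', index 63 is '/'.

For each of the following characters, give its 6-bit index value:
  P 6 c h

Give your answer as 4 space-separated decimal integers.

Answer: 15 58 28 33

Derivation:
'P': A..Z range, ord('P') − ord('A') = 15
'6': 0..9 range, 52 + ord('6') − ord('0') = 58
'c': a..z range, 26 + ord('c') − ord('a') = 28
'h': a..z range, 26 + ord('h') − ord('a') = 33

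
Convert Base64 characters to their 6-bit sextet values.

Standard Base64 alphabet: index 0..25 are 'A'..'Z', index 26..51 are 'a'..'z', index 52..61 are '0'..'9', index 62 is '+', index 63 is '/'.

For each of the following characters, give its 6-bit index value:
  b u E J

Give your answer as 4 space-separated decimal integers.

'b': a..z range, 26 + ord('b') − ord('a') = 27
'u': a..z range, 26 + ord('u') − ord('a') = 46
'E': A..Z range, ord('E') − ord('A') = 4
'J': A..Z range, ord('J') − ord('A') = 9

Answer: 27 46 4 9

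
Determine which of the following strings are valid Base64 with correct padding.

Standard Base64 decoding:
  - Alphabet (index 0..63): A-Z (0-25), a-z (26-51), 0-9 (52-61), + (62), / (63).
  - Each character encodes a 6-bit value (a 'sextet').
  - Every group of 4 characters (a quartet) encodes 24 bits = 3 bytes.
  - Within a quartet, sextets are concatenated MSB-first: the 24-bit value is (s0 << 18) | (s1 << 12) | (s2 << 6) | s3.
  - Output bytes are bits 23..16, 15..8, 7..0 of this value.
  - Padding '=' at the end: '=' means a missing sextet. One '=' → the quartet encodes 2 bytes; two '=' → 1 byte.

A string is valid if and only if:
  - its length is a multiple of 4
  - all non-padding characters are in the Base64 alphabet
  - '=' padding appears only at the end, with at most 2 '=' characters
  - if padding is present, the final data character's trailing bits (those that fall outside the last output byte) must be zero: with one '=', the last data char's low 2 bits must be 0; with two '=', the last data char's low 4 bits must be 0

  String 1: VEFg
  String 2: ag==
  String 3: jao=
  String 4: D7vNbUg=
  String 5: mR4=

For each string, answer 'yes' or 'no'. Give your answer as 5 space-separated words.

Answer: yes yes yes yes yes

Derivation:
String 1: 'VEFg' → valid
String 2: 'ag==' → valid
String 3: 'jao=' → valid
String 4: 'D7vNbUg=' → valid
String 5: 'mR4=' → valid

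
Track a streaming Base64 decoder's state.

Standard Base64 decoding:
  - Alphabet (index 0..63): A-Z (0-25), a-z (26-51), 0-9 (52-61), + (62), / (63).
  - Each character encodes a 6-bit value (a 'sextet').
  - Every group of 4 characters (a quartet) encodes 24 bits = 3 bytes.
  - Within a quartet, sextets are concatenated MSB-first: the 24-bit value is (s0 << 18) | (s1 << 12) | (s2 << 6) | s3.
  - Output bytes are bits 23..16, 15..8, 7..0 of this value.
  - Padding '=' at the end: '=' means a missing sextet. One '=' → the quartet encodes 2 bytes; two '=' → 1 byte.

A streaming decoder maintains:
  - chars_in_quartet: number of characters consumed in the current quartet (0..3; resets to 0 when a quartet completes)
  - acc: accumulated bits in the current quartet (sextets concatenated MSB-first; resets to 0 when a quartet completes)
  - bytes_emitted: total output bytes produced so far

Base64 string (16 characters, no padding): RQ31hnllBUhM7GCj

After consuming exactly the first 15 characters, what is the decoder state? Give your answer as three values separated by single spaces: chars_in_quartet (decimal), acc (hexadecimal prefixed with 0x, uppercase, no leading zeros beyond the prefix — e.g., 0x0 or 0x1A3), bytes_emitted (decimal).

Answer: 3 0x3B182 9

Derivation:
After char 0 ('R'=17): chars_in_quartet=1 acc=0x11 bytes_emitted=0
After char 1 ('Q'=16): chars_in_quartet=2 acc=0x450 bytes_emitted=0
After char 2 ('3'=55): chars_in_quartet=3 acc=0x11437 bytes_emitted=0
After char 3 ('1'=53): chars_in_quartet=4 acc=0x450DF5 -> emit 45 0D F5, reset; bytes_emitted=3
After char 4 ('h'=33): chars_in_quartet=1 acc=0x21 bytes_emitted=3
After char 5 ('n'=39): chars_in_quartet=2 acc=0x867 bytes_emitted=3
After char 6 ('l'=37): chars_in_quartet=3 acc=0x219E5 bytes_emitted=3
After char 7 ('l'=37): chars_in_quartet=4 acc=0x867965 -> emit 86 79 65, reset; bytes_emitted=6
After char 8 ('B'=1): chars_in_quartet=1 acc=0x1 bytes_emitted=6
After char 9 ('U'=20): chars_in_quartet=2 acc=0x54 bytes_emitted=6
After char 10 ('h'=33): chars_in_quartet=3 acc=0x1521 bytes_emitted=6
After char 11 ('M'=12): chars_in_quartet=4 acc=0x5484C -> emit 05 48 4C, reset; bytes_emitted=9
After char 12 ('7'=59): chars_in_quartet=1 acc=0x3B bytes_emitted=9
After char 13 ('G'=6): chars_in_quartet=2 acc=0xEC6 bytes_emitted=9
After char 14 ('C'=2): chars_in_quartet=3 acc=0x3B182 bytes_emitted=9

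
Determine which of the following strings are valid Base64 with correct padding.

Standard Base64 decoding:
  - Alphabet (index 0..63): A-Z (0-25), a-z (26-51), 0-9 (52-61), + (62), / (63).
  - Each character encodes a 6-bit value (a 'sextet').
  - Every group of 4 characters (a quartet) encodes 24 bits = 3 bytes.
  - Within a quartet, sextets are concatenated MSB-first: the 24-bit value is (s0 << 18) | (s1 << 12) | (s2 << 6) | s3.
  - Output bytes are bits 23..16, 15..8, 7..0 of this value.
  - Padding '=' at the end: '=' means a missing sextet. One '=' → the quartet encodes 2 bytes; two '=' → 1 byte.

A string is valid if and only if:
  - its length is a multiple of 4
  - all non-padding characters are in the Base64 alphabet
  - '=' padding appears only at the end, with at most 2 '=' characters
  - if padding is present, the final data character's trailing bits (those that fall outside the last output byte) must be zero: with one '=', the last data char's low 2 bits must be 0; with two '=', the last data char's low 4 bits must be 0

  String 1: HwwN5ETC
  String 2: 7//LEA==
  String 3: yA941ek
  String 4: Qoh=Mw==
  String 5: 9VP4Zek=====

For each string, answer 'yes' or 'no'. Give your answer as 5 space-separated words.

Answer: yes yes no no no

Derivation:
String 1: 'HwwN5ETC' → valid
String 2: '7//LEA==' → valid
String 3: 'yA941ek' → invalid (len=7 not mult of 4)
String 4: 'Qoh=Mw==' → invalid (bad char(s): ['=']; '=' in middle)
String 5: '9VP4Zek=====' → invalid (5 pad chars (max 2))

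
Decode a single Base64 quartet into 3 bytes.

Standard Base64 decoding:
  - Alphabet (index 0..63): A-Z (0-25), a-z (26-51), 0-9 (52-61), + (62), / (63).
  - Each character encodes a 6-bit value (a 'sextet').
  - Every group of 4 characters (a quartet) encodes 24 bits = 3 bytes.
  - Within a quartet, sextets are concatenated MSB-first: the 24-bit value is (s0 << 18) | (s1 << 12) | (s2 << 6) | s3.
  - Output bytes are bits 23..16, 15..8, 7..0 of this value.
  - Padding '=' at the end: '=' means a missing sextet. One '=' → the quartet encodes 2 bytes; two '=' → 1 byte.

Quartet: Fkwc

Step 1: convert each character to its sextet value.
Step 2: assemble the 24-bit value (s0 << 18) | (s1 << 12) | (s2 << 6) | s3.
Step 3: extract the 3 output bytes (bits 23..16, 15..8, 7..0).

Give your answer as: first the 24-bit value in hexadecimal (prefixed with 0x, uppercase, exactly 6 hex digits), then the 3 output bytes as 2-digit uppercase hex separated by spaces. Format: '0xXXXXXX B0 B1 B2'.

Answer: 0x164C1C 16 4C 1C

Derivation:
Sextets: F=5, k=36, w=48, c=28
24-bit: (5<<18) | (36<<12) | (48<<6) | 28
      = 0x140000 | 0x024000 | 0x000C00 | 0x00001C
      = 0x164C1C
Bytes: (v>>16)&0xFF=16, (v>>8)&0xFF=4C, v&0xFF=1C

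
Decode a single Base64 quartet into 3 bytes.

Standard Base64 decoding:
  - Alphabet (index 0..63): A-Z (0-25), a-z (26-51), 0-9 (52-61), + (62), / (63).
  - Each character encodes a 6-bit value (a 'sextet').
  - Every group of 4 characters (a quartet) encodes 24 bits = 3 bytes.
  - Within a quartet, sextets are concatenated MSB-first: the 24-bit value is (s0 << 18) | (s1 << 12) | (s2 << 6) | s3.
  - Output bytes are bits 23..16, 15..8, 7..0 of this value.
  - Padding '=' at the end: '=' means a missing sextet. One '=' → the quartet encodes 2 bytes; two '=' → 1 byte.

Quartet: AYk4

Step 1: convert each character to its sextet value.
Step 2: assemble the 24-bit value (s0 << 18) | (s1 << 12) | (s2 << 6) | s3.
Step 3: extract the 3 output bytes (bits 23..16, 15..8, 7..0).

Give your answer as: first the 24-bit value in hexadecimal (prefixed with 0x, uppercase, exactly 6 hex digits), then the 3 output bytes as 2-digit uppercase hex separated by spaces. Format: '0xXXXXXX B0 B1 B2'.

Sextets: A=0, Y=24, k=36, 4=56
24-bit: (0<<18) | (24<<12) | (36<<6) | 56
      = 0x000000 | 0x018000 | 0x000900 | 0x000038
      = 0x018938
Bytes: (v>>16)&0xFF=01, (v>>8)&0xFF=89, v&0xFF=38

Answer: 0x018938 01 89 38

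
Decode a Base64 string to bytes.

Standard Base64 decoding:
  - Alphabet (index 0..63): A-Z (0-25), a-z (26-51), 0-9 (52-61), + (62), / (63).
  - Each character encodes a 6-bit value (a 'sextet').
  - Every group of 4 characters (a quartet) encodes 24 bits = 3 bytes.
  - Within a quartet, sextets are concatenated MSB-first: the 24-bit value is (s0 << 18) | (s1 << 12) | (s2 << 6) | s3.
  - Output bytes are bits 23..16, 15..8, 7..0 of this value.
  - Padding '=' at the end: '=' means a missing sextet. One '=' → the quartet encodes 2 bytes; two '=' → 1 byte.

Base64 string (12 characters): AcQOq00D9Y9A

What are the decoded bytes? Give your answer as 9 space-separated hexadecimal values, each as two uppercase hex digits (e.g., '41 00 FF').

After char 0 ('A'=0): chars_in_quartet=1 acc=0x0 bytes_emitted=0
After char 1 ('c'=28): chars_in_quartet=2 acc=0x1C bytes_emitted=0
After char 2 ('Q'=16): chars_in_quartet=3 acc=0x710 bytes_emitted=0
After char 3 ('O'=14): chars_in_quartet=4 acc=0x1C40E -> emit 01 C4 0E, reset; bytes_emitted=3
After char 4 ('q'=42): chars_in_quartet=1 acc=0x2A bytes_emitted=3
After char 5 ('0'=52): chars_in_quartet=2 acc=0xAB4 bytes_emitted=3
After char 6 ('0'=52): chars_in_quartet=3 acc=0x2AD34 bytes_emitted=3
After char 7 ('D'=3): chars_in_quartet=4 acc=0xAB4D03 -> emit AB 4D 03, reset; bytes_emitted=6
After char 8 ('9'=61): chars_in_quartet=1 acc=0x3D bytes_emitted=6
After char 9 ('Y'=24): chars_in_quartet=2 acc=0xF58 bytes_emitted=6
After char 10 ('9'=61): chars_in_quartet=3 acc=0x3D63D bytes_emitted=6
After char 11 ('A'=0): chars_in_quartet=4 acc=0xF58F40 -> emit F5 8F 40, reset; bytes_emitted=9

Answer: 01 C4 0E AB 4D 03 F5 8F 40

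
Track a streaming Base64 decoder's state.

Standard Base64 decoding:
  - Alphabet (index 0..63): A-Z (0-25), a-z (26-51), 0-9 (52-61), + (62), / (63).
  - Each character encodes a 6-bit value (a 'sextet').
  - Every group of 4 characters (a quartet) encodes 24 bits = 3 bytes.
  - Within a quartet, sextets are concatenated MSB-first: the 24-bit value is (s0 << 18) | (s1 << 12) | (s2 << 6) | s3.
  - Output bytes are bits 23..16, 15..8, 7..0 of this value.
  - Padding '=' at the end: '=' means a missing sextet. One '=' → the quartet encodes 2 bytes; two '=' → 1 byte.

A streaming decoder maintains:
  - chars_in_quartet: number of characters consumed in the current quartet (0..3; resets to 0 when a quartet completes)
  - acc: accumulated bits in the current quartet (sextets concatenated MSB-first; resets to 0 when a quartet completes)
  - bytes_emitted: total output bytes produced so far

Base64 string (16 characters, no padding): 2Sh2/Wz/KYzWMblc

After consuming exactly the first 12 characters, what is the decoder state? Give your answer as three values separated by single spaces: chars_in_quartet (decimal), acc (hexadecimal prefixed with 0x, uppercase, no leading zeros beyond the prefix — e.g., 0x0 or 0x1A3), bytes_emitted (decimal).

After char 0 ('2'=54): chars_in_quartet=1 acc=0x36 bytes_emitted=0
After char 1 ('S'=18): chars_in_quartet=2 acc=0xD92 bytes_emitted=0
After char 2 ('h'=33): chars_in_quartet=3 acc=0x364A1 bytes_emitted=0
After char 3 ('2'=54): chars_in_quartet=4 acc=0xD92876 -> emit D9 28 76, reset; bytes_emitted=3
After char 4 ('/'=63): chars_in_quartet=1 acc=0x3F bytes_emitted=3
After char 5 ('W'=22): chars_in_quartet=2 acc=0xFD6 bytes_emitted=3
After char 6 ('z'=51): chars_in_quartet=3 acc=0x3F5B3 bytes_emitted=3
After char 7 ('/'=63): chars_in_quartet=4 acc=0xFD6CFF -> emit FD 6C FF, reset; bytes_emitted=6
After char 8 ('K'=10): chars_in_quartet=1 acc=0xA bytes_emitted=6
After char 9 ('Y'=24): chars_in_quartet=2 acc=0x298 bytes_emitted=6
After char 10 ('z'=51): chars_in_quartet=3 acc=0xA633 bytes_emitted=6
After char 11 ('W'=22): chars_in_quartet=4 acc=0x298CD6 -> emit 29 8C D6, reset; bytes_emitted=9

Answer: 0 0x0 9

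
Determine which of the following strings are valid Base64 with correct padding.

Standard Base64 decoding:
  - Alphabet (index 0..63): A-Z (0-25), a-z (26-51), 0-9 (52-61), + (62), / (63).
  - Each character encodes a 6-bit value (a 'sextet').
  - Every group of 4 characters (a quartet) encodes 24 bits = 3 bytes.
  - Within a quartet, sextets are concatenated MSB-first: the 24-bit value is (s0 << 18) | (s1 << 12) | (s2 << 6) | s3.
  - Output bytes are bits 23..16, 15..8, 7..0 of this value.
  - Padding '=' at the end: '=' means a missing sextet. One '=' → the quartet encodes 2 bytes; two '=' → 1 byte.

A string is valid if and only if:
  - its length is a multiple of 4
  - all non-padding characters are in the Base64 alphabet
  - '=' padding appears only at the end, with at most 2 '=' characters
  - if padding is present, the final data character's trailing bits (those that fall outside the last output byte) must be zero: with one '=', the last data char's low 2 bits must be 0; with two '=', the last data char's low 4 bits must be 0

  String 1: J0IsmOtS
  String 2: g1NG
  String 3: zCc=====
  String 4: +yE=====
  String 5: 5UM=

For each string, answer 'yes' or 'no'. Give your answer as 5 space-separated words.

Answer: yes yes no no yes

Derivation:
String 1: 'J0IsmOtS' → valid
String 2: 'g1NG' → valid
String 3: 'zCc=====' → invalid (5 pad chars (max 2))
String 4: '+yE=====' → invalid (5 pad chars (max 2))
String 5: '5UM=' → valid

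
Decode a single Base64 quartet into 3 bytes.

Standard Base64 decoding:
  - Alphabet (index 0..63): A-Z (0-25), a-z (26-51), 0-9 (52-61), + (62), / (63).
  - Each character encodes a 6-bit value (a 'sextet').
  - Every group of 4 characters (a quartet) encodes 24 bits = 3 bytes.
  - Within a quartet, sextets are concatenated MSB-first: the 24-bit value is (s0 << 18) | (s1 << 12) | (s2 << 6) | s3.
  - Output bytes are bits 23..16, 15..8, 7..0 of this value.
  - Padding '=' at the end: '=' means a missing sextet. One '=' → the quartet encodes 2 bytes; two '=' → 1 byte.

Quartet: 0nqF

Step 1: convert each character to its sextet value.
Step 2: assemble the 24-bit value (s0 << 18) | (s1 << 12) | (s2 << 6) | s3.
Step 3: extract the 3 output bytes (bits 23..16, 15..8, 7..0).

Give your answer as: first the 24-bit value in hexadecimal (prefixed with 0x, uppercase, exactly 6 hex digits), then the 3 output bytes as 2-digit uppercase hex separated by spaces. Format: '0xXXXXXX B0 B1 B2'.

Answer: 0xD27A85 D2 7A 85

Derivation:
Sextets: 0=52, n=39, q=42, F=5
24-bit: (52<<18) | (39<<12) | (42<<6) | 5
      = 0xD00000 | 0x027000 | 0x000A80 | 0x000005
      = 0xD27A85
Bytes: (v>>16)&0xFF=D2, (v>>8)&0xFF=7A, v&0xFF=85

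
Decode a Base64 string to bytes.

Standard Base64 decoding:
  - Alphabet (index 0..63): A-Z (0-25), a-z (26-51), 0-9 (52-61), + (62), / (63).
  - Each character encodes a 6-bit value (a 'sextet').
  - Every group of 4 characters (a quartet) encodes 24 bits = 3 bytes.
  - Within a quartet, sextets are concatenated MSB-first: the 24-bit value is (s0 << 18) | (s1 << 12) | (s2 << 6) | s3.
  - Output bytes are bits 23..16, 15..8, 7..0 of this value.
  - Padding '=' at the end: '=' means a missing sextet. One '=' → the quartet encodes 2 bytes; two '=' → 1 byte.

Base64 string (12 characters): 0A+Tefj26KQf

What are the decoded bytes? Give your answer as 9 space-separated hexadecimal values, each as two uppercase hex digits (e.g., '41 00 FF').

After char 0 ('0'=52): chars_in_quartet=1 acc=0x34 bytes_emitted=0
After char 1 ('A'=0): chars_in_quartet=2 acc=0xD00 bytes_emitted=0
After char 2 ('+'=62): chars_in_quartet=3 acc=0x3403E bytes_emitted=0
After char 3 ('T'=19): chars_in_quartet=4 acc=0xD00F93 -> emit D0 0F 93, reset; bytes_emitted=3
After char 4 ('e'=30): chars_in_quartet=1 acc=0x1E bytes_emitted=3
After char 5 ('f'=31): chars_in_quartet=2 acc=0x79F bytes_emitted=3
After char 6 ('j'=35): chars_in_quartet=3 acc=0x1E7E3 bytes_emitted=3
After char 7 ('2'=54): chars_in_quartet=4 acc=0x79F8F6 -> emit 79 F8 F6, reset; bytes_emitted=6
After char 8 ('6'=58): chars_in_quartet=1 acc=0x3A bytes_emitted=6
After char 9 ('K'=10): chars_in_quartet=2 acc=0xE8A bytes_emitted=6
After char 10 ('Q'=16): chars_in_quartet=3 acc=0x3A290 bytes_emitted=6
After char 11 ('f'=31): chars_in_quartet=4 acc=0xE8A41F -> emit E8 A4 1F, reset; bytes_emitted=9

Answer: D0 0F 93 79 F8 F6 E8 A4 1F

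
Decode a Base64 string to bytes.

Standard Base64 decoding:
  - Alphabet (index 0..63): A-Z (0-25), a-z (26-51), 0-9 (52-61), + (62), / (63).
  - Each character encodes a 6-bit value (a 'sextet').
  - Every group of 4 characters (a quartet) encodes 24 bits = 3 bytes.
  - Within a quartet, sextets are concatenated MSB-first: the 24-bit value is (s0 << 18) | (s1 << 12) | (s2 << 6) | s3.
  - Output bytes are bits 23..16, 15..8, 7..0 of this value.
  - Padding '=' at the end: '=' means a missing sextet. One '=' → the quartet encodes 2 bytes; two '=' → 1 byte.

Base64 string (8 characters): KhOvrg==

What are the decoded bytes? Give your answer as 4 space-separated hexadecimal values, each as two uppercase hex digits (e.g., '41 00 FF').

After char 0 ('K'=10): chars_in_quartet=1 acc=0xA bytes_emitted=0
After char 1 ('h'=33): chars_in_quartet=2 acc=0x2A1 bytes_emitted=0
After char 2 ('O'=14): chars_in_quartet=3 acc=0xA84E bytes_emitted=0
After char 3 ('v'=47): chars_in_quartet=4 acc=0x2A13AF -> emit 2A 13 AF, reset; bytes_emitted=3
After char 4 ('r'=43): chars_in_quartet=1 acc=0x2B bytes_emitted=3
After char 5 ('g'=32): chars_in_quartet=2 acc=0xAE0 bytes_emitted=3
Padding '==': partial quartet acc=0xAE0 -> emit AE; bytes_emitted=4

Answer: 2A 13 AF AE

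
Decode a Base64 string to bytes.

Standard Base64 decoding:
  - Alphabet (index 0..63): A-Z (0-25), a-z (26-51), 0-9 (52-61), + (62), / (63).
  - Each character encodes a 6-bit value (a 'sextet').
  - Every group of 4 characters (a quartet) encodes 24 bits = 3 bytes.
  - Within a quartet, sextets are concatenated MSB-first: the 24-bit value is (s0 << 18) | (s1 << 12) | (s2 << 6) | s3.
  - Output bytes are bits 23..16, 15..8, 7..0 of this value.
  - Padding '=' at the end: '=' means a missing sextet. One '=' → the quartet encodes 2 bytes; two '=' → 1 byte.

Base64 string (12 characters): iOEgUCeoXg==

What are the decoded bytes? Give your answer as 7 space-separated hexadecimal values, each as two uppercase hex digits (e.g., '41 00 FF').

After char 0 ('i'=34): chars_in_quartet=1 acc=0x22 bytes_emitted=0
After char 1 ('O'=14): chars_in_quartet=2 acc=0x88E bytes_emitted=0
After char 2 ('E'=4): chars_in_quartet=3 acc=0x22384 bytes_emitted=0
After char 3 ('g'=32): chars_in_quartet=4 acc=0x88E120 -> emit 88 E1 20, reset; bytes_emitted=3
After char 4 ('U'=20): chars_in_quartet=1 acc=0x14 bytes_emitted=3
After char 5 ('C'=2): chars_in_quartet=2 acc=0x502 bytes_emitted=3
After char 6 ('e'=30): chars_in_quartet=3 acc=0x1409E bytes_emitted=3
After char 7 ('o'=40): chars_in_quartet=4 acc=0x5027A8 -> emit 50 27 A8, reset; bytes_emitted=6
After char 8 ('X'=23): chars_in_quartet=1 acc=0x17 bytes_emitted=6
After char 9 ('g'=32): chars_in_quartet=2 acc=0x5E0 bytes_emitted=6
Padding '==': partial quartet acc=0x5E0 -> emit 5E; bytes_emitted=7

Answer: 88 E1 20 50 27 A8 5E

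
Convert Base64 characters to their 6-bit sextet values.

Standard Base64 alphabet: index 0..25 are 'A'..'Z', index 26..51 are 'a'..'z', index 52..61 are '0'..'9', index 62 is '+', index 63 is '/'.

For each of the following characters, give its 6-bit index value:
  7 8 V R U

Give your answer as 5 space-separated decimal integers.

'7': 0..9 range, 52 + ord('7') − ord('0') = 59
'8': 0..9 range, 52 + ord('8') − ord('0') = 60
'V': A..Z range, ord('V') − ord('A') = 21
'R': A..Z range, ord('R') − ord('A') = 17
'U': A..Z range, ord('U') − ord('A') = 20

Answer: 59 60 21 17 20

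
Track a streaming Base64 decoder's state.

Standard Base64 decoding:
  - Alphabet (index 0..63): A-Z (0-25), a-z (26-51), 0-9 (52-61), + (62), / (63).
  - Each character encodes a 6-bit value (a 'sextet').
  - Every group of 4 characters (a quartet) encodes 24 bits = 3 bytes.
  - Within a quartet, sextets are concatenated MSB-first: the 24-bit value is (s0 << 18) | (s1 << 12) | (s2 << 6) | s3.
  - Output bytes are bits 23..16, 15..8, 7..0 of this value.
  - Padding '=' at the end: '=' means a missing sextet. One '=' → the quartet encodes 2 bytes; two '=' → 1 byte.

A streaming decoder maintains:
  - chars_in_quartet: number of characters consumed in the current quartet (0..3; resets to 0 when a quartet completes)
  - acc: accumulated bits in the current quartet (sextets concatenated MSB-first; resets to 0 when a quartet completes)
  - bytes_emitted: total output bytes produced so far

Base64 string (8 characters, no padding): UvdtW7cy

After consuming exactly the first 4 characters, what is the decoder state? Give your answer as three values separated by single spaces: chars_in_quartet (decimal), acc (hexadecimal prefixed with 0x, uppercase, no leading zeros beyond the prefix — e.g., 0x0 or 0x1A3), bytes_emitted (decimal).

After char 0 ('U'=20): chars_in_quartet=1 acc=0x14 bytes_emitted=0
After char 1 ('v'=47): chars_in_quartet=2 acc=0x52F bytes_emitted=0
After char 2 ('d'=29): chars_in_quartet=3 acc=0x14BDD bytes_emitted=0
After char 3 ('t'=45): chars_in_quartet=4 acc=0x52F76D -> emit 52 F7 6D, reset; bytes_emitted=3

Answer: 0 0x0 3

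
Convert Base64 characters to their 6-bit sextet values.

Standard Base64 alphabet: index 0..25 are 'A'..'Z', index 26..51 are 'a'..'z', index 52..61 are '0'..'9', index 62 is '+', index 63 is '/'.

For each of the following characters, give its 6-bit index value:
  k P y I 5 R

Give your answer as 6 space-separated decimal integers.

'k': a..z range, 26 + ord('k') − ord('a') = 36
'P': A..Z range, ord('P') − ord('A') = 15
'y': a..z range, 26 + ord('y') − ord('a') = 50
'I': A..Z range, ord('I') − ord('A') = 8
'5': 0..9 range, 52 + ord('5') − ord('0') = 57
'R': A..Z range, ord('R') − ord('A') = 17

Answer: 36 15 50 8 57 17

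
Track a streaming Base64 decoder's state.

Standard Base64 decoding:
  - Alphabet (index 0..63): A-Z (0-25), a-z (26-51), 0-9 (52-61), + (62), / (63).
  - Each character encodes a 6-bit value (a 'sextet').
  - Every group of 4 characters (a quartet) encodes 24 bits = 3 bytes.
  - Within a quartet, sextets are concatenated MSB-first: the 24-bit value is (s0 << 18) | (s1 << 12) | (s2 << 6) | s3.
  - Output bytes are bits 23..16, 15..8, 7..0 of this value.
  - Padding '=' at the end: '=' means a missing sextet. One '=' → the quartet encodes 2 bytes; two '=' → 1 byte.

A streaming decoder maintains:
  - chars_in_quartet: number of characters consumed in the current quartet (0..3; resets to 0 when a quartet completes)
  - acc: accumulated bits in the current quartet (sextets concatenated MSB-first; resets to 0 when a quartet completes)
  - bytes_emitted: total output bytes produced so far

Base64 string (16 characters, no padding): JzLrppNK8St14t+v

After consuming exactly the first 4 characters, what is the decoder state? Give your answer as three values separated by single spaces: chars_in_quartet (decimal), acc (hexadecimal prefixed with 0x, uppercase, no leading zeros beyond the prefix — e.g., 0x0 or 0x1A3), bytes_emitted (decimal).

Answer: 0 0x0 3

Derivation:
After char 0 ('J'=9): chars_in_quartet=1 acc=0x9 bytes_emitted=0
After char 1 ('z'=51): chars_in_quartet=2 acc=0x273 bytes_emitted=0
After char 2 ('L'=11): chars_in_quartet=3 acc=0x9CCB bytes_emitted=0
After char 3 ('r'=43): chars_in_quartet=4 acc=0x2732EB -> emit 27 32 EB, reset; bytes_emitted=3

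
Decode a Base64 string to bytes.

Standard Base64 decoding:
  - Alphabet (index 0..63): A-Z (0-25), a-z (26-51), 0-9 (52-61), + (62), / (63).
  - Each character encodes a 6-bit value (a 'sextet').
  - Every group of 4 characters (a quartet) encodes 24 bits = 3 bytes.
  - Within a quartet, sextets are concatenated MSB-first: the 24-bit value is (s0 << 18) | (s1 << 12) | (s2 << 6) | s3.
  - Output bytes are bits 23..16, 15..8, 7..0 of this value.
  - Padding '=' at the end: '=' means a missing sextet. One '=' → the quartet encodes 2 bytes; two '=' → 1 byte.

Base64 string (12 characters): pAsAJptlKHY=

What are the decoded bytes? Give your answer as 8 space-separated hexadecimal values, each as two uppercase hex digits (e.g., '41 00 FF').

After char 0 ('p'=41): chars_in_quartet=1 acc=0x29 bytes_emitted=0
After char 1 ('A'=0): chars_in_quartet=2 acc=0xA40 bytes_emitted=0
After char 2 ('s'=44): chars_in_quartet=3 acc=0x2902C bytes_emitted=0
After char 3 ('A'=0): chars_in_quartet=4 acc=0xA40B00 -> emit A4 0B 00, reset; bytes_emitted=3
After char 4 ('J'=9): chars_in_quartet=1 acc=0x9 bytes_emitted=3
After char 5 ('p'=41): chars_in_quartet=2 acc=0x269 bytes_emitted=3
After char 6 ('t'=45): chars_in_quartet=3 acc=0x9A6D bytes_emitted=3
After char 7 ('l'=37): chars_in_quartet=4 acc=0x269B65 -> emit 26 9B 65, reset; bytes_emitted=6
After char 8 ('K'=10): chars_in_quartet=1 acc=0xA bytes_emitted=6
After char 9 ('H'=7): chars_in_quartet=2 acc=0x287 bytes_emitted=6
After char 10 ('Y'=24): chars_in_quartet=3 acc=0xA1D8 bytes_emitted=6
Padding '=': partial quartet acc=0xA1D8 -> emit 28 76; bytes_emitted=8

Answer: A4 0B 00 26 9B 65 28 76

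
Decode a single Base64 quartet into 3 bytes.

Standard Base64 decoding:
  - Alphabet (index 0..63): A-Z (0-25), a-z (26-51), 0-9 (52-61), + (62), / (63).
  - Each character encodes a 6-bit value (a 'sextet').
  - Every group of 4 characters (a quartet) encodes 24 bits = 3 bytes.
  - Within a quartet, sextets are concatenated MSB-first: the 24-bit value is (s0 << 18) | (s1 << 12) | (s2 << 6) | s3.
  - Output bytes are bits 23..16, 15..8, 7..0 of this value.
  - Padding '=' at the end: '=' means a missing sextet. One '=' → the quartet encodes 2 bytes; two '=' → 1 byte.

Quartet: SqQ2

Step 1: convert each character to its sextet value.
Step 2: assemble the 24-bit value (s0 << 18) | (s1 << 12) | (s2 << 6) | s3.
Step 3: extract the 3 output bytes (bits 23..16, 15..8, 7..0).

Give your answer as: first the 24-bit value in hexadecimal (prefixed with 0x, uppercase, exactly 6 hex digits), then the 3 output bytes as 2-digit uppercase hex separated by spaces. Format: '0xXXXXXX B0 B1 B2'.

Answer: 0x4AA436 4A A4 36

Derivation:
Sextets: S=18, q=42, Q=16, 2=54
24-bit: (18<<18) | (42<<12) | (16<<6) | 54
      = 0x480000 | 0x02A000 | 0x000400 | 0x000036
      = 0x4AA436
Bytes: (v>>16)&0xFF=4A, (v>>8)&0xFF=A4, v&0xFF=36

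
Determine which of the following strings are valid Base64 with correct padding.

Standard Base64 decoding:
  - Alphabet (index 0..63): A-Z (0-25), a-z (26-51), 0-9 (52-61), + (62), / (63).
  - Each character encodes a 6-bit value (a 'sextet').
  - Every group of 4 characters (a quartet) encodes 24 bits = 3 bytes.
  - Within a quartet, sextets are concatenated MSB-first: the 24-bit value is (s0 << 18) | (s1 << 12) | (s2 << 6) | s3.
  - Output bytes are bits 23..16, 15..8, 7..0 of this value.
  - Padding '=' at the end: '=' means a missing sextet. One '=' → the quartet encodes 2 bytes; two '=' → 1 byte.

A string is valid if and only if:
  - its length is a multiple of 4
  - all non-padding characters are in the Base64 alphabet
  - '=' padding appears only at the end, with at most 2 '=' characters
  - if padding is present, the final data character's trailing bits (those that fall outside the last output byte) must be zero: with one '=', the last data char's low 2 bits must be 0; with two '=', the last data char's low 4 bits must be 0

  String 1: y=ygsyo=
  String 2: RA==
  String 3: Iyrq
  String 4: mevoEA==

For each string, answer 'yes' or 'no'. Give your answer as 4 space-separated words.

String 1: 'y=ygsyo=' → invalid (bad char(s): ['=']; '=' in middle)
String 2: 'RA==' → valid
String 3: 'Iyrq' → valid
String 4: 'mevoEA==' → valid

Answer: no yes yes yes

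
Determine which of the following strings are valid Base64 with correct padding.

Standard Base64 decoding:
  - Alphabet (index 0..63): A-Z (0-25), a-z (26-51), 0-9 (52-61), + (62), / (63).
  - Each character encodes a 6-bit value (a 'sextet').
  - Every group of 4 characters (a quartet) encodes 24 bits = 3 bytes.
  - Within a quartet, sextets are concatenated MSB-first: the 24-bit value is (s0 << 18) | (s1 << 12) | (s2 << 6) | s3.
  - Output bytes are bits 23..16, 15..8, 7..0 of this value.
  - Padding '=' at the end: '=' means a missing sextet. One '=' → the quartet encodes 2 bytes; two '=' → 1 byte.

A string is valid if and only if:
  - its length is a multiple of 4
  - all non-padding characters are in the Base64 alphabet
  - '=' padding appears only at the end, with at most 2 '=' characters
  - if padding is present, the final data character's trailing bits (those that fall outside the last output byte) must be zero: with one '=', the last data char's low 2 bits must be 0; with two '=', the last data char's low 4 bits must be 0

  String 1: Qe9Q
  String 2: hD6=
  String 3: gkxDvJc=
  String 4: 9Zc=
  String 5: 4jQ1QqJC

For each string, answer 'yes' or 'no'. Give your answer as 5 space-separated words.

String 1: 'Qe9Q' → valid
String 2: 'hD6=' → invalid (bad trailing bits)
String 3: 'gkxDvJc=' → valid
String 4: '9Zc=' → valid
String 5: '4jQ1QqJC' → valid

Answer: yes no yes yes yes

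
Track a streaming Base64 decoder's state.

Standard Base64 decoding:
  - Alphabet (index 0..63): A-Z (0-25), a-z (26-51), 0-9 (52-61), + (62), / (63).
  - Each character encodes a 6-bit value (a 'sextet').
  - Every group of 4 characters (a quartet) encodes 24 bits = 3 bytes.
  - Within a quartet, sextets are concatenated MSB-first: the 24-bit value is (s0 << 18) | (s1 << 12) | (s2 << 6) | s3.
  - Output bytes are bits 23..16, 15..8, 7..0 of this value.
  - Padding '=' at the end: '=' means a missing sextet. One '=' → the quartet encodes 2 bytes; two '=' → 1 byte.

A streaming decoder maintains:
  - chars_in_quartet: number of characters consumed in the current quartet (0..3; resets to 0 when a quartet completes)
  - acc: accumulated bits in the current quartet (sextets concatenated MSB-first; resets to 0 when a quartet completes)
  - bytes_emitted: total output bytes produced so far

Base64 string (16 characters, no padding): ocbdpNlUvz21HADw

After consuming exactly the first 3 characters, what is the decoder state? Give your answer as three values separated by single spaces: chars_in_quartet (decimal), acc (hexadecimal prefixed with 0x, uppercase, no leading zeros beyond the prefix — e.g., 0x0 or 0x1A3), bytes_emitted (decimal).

Answer: 3 0x2871B 0

Derivation:
After char 0 ('o'=40): chars_in_quartet=1 acc=0x28 bytes_emitted=0
After char 1 ('c'=28): chars_in_quartet=2 acc=0xA1C bytes_emitted=0
After char 2 ('b'=27): chars_in_quartet=3 acc=0x2871B bytes_emitted=0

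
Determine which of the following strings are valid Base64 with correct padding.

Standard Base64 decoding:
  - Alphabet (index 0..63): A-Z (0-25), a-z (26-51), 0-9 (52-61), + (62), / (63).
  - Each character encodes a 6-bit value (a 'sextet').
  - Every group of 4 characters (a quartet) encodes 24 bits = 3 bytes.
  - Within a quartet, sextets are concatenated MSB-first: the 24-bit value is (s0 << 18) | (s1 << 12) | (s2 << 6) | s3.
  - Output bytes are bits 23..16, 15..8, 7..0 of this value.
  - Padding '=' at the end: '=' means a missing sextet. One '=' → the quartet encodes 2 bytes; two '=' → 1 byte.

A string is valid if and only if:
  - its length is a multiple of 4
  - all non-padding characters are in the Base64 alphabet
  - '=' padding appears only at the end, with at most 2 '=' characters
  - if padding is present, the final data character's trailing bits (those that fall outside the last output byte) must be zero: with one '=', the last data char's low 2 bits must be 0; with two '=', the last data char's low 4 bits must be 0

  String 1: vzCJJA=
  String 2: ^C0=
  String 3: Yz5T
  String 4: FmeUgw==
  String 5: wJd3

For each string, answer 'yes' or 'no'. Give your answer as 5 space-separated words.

Answer: no no yes yes yes

Derivation:
String 1: 'vzCJJA=' → invalid (len=7 not mult of 4)
String 2: '^C0=' → invalid (bad char(s): ['^'])
String 3: 'Yz5T' → valid
String 4: 'FmeUgw==' → valid
String 5: 'wJd3' → valid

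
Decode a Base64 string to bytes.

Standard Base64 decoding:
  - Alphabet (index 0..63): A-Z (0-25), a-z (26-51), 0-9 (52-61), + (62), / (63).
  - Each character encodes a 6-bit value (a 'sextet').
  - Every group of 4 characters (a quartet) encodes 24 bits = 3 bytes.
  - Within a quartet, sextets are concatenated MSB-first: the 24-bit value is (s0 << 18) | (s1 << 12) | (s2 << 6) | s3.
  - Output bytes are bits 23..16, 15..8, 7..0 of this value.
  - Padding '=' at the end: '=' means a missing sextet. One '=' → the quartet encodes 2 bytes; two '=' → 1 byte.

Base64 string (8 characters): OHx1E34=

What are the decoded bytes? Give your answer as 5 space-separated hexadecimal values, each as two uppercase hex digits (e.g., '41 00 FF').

Answer: 38 7C 75 13 7E

Derivation:
After char 0 ('O'=14): chars_in_quartet=1 acc=0xE bytes_emitted=0
After char 1 ('H'=7): chars_in_quartet=2 acc=0x387 bytes_emitted=0
After char 2 ('x'=49): chars_in_quartet=3 acc=0xE1F1 bytes_emitted=0
After char 3 ('1'=53): chars_in_quartet=4 acc=0x387C75 -> emit 38 7C 75, reset; bytes_emitted=3
After char 4 ('E'=4): chars_in_quartet=1 acc=0x4 bytes_emitted=3
After char 5 ('3'=55): chars_in_quartet=2 acc=0x137 bytes_emitted=3
After char 6 ('4'=56): chars_in_quartet=3 acc=0x4DF8 bytes_emitted=3
Padding '=': partial quartet acc=0x4DF8 -> emit 13 7E; bytes_emitted=5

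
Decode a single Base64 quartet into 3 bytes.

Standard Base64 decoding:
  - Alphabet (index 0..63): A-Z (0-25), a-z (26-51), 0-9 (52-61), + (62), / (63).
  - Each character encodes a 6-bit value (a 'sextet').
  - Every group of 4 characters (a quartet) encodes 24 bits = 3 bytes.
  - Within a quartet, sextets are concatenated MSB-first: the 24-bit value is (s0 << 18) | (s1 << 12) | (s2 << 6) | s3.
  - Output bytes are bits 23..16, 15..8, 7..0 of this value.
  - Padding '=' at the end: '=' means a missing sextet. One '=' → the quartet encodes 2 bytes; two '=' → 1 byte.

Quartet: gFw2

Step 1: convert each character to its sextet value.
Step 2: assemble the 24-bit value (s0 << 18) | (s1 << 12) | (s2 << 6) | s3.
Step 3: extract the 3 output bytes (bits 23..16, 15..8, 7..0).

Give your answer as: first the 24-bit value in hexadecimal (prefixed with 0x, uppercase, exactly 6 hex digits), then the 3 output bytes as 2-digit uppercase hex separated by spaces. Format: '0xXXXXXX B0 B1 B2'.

Sextets: g=32, F=5, w=48, 2=54
24-bit: (32<<18) | (5<<12) | (48<<6) | 54
      = 0x800000 | 0x005000 | 0x000C00 | 0x000036
      = 0x805C36
Bytes: (v>>16)&0xFF=80, (v>>8)&0xFF=5C, v&0xFF=36

Answer: 0x805C36 80 5C 36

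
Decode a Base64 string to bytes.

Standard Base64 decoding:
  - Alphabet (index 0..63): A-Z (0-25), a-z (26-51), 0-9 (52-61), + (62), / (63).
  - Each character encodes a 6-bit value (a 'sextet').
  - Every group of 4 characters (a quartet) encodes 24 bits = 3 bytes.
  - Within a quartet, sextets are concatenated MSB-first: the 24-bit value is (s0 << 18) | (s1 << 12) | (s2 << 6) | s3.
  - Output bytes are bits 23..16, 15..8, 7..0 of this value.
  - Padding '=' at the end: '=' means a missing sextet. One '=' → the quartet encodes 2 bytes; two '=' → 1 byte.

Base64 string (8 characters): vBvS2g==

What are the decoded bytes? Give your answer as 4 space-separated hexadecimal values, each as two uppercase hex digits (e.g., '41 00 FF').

Answer: BC 1B D2 DA

Derivation:
After char 0 ('v'=47): chars_in_quartet=1 acc=0x2F bytes_emitted=0
After char 1 ('B'=1): chars_in_quartet=2 acc=0xBC1 bytes_emitted=0
After char 2 ('v'=47): chars_in_quartet=3 acc=0x2F06F bytes_emitted=0
After char 3 ('S'=18): chars_in_quartet=4 acc=0xBC1BD2 -> emit BC 1B D2, reset; bytes_emitted=3
After char 4 ('2'=54): chars_in_quartet=1 acc=0x36 bytes_emitted=3
After char 5 ('g'=32): chars_in_quartet=2 acc=0xDA0 bytes_emitted=3
Padding '==': partial quartet acc=0xDA0 -> emit DA; bytes_emitted=4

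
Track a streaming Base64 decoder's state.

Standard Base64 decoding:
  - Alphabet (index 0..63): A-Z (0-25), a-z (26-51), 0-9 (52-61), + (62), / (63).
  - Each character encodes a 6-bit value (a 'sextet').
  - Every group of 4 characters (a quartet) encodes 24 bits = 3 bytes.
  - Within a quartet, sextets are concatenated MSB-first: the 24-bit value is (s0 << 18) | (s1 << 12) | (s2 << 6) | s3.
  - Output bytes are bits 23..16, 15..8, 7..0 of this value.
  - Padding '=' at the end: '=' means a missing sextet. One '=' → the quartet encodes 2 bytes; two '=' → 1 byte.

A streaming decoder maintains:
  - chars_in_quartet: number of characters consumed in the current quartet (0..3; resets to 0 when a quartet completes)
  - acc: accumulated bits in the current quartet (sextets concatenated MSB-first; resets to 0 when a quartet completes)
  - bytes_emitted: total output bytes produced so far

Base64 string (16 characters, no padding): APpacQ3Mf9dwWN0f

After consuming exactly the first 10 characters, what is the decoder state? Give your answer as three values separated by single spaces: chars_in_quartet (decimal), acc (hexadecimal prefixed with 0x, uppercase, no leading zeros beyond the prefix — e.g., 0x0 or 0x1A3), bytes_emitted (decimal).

After char 0 ('A'=0): chars_in_quartet=1 acc=0x0 bytes_emitted=0
After char 1 ('P'=15): chars_in_quartet=2 acc=0xF bytes_emitted=0
After char 2 ('p'=41): chars_in_quartet=3 acc=0x3E9 bytes_emitted=0
After char 3 ('a'=26): chars_in_quartet=4 acc=0xFA5A -> emit 00 FA 5A, reset; bytes_emitted=3
After char 4 ('c'=28): chars_in_quartet=1 acc=0x1C bytes_emitted=3
After char 5 ('Q'=16): chars_in_quartet=2 acc=0x710 bytes_emitted=3
After char 6 ('3'=55): chars_in_quartet=3 acc=0x1C437 bytes_emitted=3
After char 7 ('M'=12): chars_in_quartet=4 acc=0x710DCC -> emit 71 0D CC, reset; bytes_emitted=6
After char 8 ('f'=31): chars_in_quartet=1 acc=0x1F bytes_emitted=6
After char 9 ('9'=61): chars_in_quartet=2 acc=0x7FD bytes_emitted=6

Answer: 2 0x7FD 6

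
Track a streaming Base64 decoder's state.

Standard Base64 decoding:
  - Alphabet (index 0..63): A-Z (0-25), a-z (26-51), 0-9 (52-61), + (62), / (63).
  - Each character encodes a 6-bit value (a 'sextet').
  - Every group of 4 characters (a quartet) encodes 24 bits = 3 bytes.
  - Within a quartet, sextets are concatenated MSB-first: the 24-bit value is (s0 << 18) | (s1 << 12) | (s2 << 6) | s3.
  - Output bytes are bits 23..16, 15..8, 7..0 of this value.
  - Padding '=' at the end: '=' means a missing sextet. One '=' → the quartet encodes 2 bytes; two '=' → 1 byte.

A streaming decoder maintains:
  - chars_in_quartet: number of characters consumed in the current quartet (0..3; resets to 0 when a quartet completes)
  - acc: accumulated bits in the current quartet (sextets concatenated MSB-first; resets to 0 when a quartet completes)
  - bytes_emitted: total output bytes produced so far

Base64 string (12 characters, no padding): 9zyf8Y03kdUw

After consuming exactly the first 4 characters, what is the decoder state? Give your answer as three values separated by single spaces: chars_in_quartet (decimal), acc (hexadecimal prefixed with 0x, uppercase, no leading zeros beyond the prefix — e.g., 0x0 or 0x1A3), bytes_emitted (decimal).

After char 0 ('9'=61): chars_in_quartet=1 acc=0x3D bytes_emitted=0
After char 1 ('z'=51): chars_in_quartet=2 acc=0xF73 bytes_emitted=0
After char 2 ('y'=50): chars_in_quartet=3 acc=0x3DCF2 bytes_emitted=0
After char 3 ('f'=31): chars_in_quartet=4 acc=0xF73C9F -> emit F7 3C 9F, reset; bytes_emitted=3

Answer: 0 0x0 3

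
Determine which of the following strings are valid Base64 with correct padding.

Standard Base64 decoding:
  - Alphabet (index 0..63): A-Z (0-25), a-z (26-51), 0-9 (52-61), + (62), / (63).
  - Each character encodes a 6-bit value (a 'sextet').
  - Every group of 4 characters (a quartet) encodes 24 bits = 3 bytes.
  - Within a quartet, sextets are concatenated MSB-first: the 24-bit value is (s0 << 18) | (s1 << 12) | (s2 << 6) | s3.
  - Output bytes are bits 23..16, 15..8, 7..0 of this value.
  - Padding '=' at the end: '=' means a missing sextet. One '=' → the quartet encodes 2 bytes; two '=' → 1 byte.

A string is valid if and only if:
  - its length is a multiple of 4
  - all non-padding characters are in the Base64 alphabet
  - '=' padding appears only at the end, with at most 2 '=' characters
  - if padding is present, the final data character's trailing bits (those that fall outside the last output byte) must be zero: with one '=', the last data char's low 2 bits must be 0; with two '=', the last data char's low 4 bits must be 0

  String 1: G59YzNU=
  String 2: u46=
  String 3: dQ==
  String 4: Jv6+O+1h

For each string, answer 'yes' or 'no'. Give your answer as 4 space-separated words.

Answer: yes no yes yes

Derivation:
String 1: 'G59YzNU=' → valid
String 2: 'u46=' → invalid (bad trailing bits)
String 3: 'dQ==' → valid
String 4: 'Jv6+O+1h' → valid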